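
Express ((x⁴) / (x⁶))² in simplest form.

x^(-4)

Inside the bracket: (x^-2)
Raise to the power 2: (x^-4)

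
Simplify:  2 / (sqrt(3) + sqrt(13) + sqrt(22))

(-sqrt(858) - 3*sqrt(22) + 6*sqrt(13) + 16*sqrt(3))/30

Group as (sqrt(3) + sqrt(22)) + sqrt(13); multiply by (sqrt(3) + sqrt(22)) - sqrt(13), then rationalise the remaining surd.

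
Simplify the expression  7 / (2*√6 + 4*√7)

(-7*√6 + 14*√7)/44

Multiply numerator and denominator by -2*√6 + 4*√7.
Denominator becomes 88; numerator becomes -14*√6 + 28*√7.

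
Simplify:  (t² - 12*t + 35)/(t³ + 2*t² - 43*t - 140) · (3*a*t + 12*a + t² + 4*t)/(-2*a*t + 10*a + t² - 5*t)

(3*a + t)/(-2*a*t - 10*a + t² + 5*t)

Factor: t² - 12*t + 35 = (t - 7)·(t - 5);  t³ + 2*t² - 43*t - 140 = (t - 7)·(t + 4)·(t + 5);  3*a*t + 12*a + t² + 4*t = (3*a + t)·(t + 4);  -2*a*t + 10*a + t² - 5*t = (-2*a + t)·(t - 5)
Cancel the common factors (t - 5), (t - 7), (t + 4).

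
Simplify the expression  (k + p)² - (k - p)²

Binomially expand both and collect terms in k, p.

4*k*p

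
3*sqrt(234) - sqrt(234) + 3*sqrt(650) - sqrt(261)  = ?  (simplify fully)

3*sqrt(234) = 9*sqrt(26); sqrt(234) = 3*sqrt(26); 3*sqrt(650) = 15*sqrt(26); sqrt(261) = 3*sqrt(29)

-3*sqrt(29) + 21*sqrt(26)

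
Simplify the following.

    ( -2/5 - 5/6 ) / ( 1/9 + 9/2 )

Numerator: -2/5 - 5/6 = -37/30
Denominator: 1/9 + 9/2 = 83/18
Divide: (-37/30) · (18/83) = -111/415

-111/415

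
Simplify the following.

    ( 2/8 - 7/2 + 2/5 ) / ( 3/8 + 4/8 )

-114/35

Numerator: 2/8 - 7/2 + 2/5 = -57/20
Denominator: 3/8 + 4/8 = 7/8
Divide: (-57/20) · (8/7) = -114/35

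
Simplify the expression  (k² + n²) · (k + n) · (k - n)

k⁴ - n⁴

(k+n)(k-n) = k² - n²; continue pairing.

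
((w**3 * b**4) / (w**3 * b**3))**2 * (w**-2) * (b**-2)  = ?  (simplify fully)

w**(-2)

Inside the bracket: b**1
Raise to the power 2: b**2
Multiply by (w**-2) * (b**-2): add exponents.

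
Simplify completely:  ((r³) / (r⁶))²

r^(-6)

Inside the bracket: (r^-3)
Raise to the power 2: (r^-6)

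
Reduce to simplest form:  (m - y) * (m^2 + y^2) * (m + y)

m^4 - y^4

Telescope via difference of squares: (m+y)(m-y) = m^2 - y^2, then repeat with the next factor.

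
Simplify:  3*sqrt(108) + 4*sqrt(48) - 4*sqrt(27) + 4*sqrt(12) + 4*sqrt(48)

46*sqrt(3)

3*sqrt(108) = 18*sqrt(3); 4*sqrt(48) = 16*sqrt(3); 4*sqrt(27) = 12*sqrt(3); 4*sqrt(12) = 8*sqrt(3); 4*sqrt(48) = 16*sqrt(3)
Combine: (18 + 16 - 12 + 8 + 16)·sqrt(3) = 46*sqrt(3)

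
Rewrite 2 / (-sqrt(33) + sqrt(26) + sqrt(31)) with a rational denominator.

Group as (sqrt(26) + sqrt(31)) - sqrt(33); multiply by (sqrt(26) + sqrt(31)) + sqrt(33), then rationalise the remaining surd.

(-12*sqrt(33) + 14*sqrt(31) + 19*sqrt(26) + sqrt(26598))/662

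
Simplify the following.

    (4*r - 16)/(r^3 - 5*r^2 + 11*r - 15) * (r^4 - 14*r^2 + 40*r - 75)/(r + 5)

4*r - 16

Factor: 4*r - 16 = 4*(r - 4);  r^3 - 5*r^2 + 11*r - 15 = (r - 3)*(r^2 - 2*r + 5);  r^4 - 14*r^2 + 40*r - 75 = (r - 3)*(r + 5)*(r^2 - 2*r + 5)
Cancel the common factors (r^2 - 2*r + 5), (r - 3), (r + 5).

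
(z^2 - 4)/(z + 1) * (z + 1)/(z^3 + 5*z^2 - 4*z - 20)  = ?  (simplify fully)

1/(z + 5)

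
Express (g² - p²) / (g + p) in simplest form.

Factor g^2 - p^2 and cancel (g + p).

g - p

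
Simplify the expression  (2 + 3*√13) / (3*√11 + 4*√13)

(-9*√143 - 6*√11 + 8*√13 + 156)/109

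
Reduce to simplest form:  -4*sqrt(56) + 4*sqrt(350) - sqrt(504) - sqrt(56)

4*sqrt(14)

4*sqrt(56) = 8*sqrt(14); 4*sqrt(350) = 20*sqrt(14); sqrt(504) = 6*sqrt(14); sqrt(56) = 2*sqrt(14)
Combine: (-8 + 20 - 6 - 2)·sqrt(14) = 4*sqrt(14)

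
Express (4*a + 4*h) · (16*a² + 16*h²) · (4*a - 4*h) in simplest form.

Pair the conjugate factors: ((4*a)+(4*h))((4*a)-(4*h)) = 16*a² - 16*h², then repeat with the next factor.

256*a⁴ - 256*h⁴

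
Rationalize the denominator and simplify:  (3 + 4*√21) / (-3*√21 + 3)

(-87 - 7*√21)/60

Multiply numerator and denominator by 3 + 3*√21.
Denominator becomes -180; numerator becomes 21*√21 + 261.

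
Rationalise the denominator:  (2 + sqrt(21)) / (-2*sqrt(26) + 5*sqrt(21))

Multiply numerator and denominator by 2*sqrt(26) + 5*sqrt(21).
Denominator becomes 421; numerator becomes 4*sqrt(26) + 10*sqrt(21) + 2*sqrt(546) + 105.

(4*sqrt(26) + 10*sqrt(21) + 2*sqrt(546) + 105)/421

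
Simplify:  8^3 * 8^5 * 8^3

2^33

8^3 = 2^9; 8^5 = 2^15; 8^3 = 2^9
Combine exponents: 2^33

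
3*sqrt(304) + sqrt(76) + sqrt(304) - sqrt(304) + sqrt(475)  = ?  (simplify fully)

19*sqrt(19)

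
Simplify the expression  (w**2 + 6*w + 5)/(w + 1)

w + 5

Factor: w**2 + 6*w + 5 = (w + 5)*(w + 1)
Cancel the common factor (w + 1).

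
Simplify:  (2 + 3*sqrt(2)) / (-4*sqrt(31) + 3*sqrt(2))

(-6*sqrt(62) - 4*sqrt(31) - 9 - 3*sqrt(2))/239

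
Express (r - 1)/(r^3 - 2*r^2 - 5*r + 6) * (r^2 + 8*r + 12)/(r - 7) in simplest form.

Factor: r^3 - 2*r^2 - 5*r + 6 = (r - 1)*(r + 2)*(r - 3);  r^2 + 8*r + 12 = (r + 6)*(r + 2)
Cancel the common factors (r + 2), (r - 1).

(r + 6)/(r^2 - 10*r + 21)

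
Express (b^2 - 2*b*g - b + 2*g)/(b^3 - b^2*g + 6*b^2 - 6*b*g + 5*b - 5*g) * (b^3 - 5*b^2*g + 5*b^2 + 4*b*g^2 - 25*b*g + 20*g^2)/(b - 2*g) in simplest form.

(b^2 - 4*b*g - b + 4*g)/(b + 1)

Factor: b^2 - 2*b*g - b + 2*g = (b - 2*g)*(b - 1);  b^3 - b^2*g + 6*b^2 - 6*b*g + 5*b - 5*g = (b + 1)*(b + 5)*(b - g);  b^3 - 5*b^2*g + 5*b^2 + 4*b*g^2 - 25*b*g + 20*g^2 = (b - 4*g)*(b + 5)*(b - g)
Cancel the common factors (b - g), (b - 2*g), (b + 5).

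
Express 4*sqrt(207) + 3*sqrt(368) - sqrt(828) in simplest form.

18*sqrt(23)

4*sqrt(207) = 12*sqrt(23); 3*sqrt(368) = 12*sqrt(23); sqrt(828) = 6*sqrt(23)
Combine: (12 + 12 - 6)·sqrt(23) = 18*sqrt(23)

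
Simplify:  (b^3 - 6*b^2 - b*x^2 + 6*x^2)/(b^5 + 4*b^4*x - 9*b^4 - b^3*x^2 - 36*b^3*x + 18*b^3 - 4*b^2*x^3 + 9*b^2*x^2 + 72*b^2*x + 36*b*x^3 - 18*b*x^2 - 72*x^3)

1/(b^2 + 4*b*x - 3*b - 12*x)

Factor: b^3 - 6*b^2 - b*x^2 + 6*x^2 = (b - x)*(b + x)*(b - 6);  b^5 + 4*b^4*x - 9*b^4 - b^3*x^2 - 36*b^3*x + 18*b^3 - 4*b^2*x^3 + 9*b^2*x^2 + 72*b^2*x + 36*b*x^3 - 18*b*x^2 - 72*x^3 = (b - 6)*(b - x)*(b - 3)*(b + 4*x)*(b + x)
Cancel the common factors (b + x), (b - x), (b - 6).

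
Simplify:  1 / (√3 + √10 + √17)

(-√510 - 2*√17 + 5*√10 + 12*√3)/52

Group as (√3 + √17) + √10; multiply by (√3 + √17) - √10, then rationalise the remaining surd.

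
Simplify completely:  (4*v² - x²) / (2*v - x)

2*v + x

Factor (2*v)^2 - x^2 and cancel (2*v - x).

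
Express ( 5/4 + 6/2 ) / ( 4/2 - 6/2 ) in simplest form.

-17/4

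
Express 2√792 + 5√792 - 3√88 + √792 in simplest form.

42*√22

2√792 = 12*√22; 5√792 = 30*√22; 3√88 = 6*√22; √792 = 6*√22
Combine: (12 + 30 - 6 + 6)·√22 = 42*√22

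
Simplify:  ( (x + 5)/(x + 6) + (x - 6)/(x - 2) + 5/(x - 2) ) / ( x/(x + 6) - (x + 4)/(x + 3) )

Numerator: (x + 5)/(x + 6) + (x - 6)/(x - 2) + 5/(x - 2) = (2*x² + 8*x - 16)/(x² + 4*x - 12)
Denominator: x/(x + 6) - (x + 4)/(x + 3) = (-7*x - 24)/(x² + 9*x + 18)
Divide: ((2*x² + 8*x - 16)/(x² + 4*x - 12)) · ((x² + 9*x + 18)/(-7*x - 24)) = (-2*x³ - 14*x² - 8*x + 48)/(7*x² + 10*x - 48)

(-2*x³ - 14*x² - 8*x + 48)/(7*x² + 10*x - 48)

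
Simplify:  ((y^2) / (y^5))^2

y^(-6)

Inside the bracket: (y^-3)
Raise to the power 2: (y^-6)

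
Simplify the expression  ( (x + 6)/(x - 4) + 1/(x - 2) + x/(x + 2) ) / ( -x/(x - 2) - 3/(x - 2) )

Numerator: (x + 6)/(x - 4) + 1/(x - 2) + x/(x + 2) = (2*x³ + x² + 2*x - 32)/(x³ - 4*x² - 4*x + 16)
Denominator: -x/(x - 2) - 3/(x - 2) = (-x - 3)/(x - 2)
Divide: ((2*x³ + x² + 2*x - 32)/(x³ - 4*x² - 4*x + 16)) · ((x - 2)/(-x - 3)) = (-2*x³ - x² - 2*x + 32)/(x³ + x² - 14*x - 24)

(-2*x³ - x² - 2*x + 32)/(x³ + x² - 14*x - 24)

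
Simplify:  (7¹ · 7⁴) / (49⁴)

7^(-3)

7¹ = 7^1; 7⁴ = 7^4; 49⁴ = 7^8
Combine exponents: 7^(-3)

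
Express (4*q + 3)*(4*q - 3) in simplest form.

16*q^2 - 9

Difference of squares with P = 4*q, Q = 3.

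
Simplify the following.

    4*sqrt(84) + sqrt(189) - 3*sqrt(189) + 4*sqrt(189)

4*sqrt(84) = 8*sqrt(21); sqrt(189) = 3*sqrt(21); 3*sqrt(189) = 9*sqrt(21); 4*sqrt(189) = 12*sqrt(21)
Combine: (8 + 3 - 9 + 12)·sqrt(21) = 14*sqrt(21)

14*sqrt(21)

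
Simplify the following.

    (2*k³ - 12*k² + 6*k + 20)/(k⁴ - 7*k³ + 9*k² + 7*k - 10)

2/(k - 1)

Factor: 2*k³ - 12*k² + 6*k + 20 = 2·(k + 1)·(k - 5)·(k - 2);  k⁴ - 7*k³ + 9*k² + 7*k - 10 = (k + 1)·(k - 1)·(k - 2)·(k - 5)
Cancel the common factors (k - 5), (k + 1), (k - 2).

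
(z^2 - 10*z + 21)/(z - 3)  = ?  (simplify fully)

z - 7

Factor: z^2 - 10*z + 21 = (z - 7)*(z - 3)
Cancel the common factor (z - 3).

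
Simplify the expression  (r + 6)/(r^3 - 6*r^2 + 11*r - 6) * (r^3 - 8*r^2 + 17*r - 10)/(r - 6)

(r^2 + r - 30)/(r^2 - 9*r + 18)

Factor: r^3 - 6*r^2 + 11*r - 6 = (r - 3)*(r - 1)*(r - 2);  r^3 - 8*r^2 + 17*r - 10 = (r - 1)*(r - 2)*(r - 5)
Cancel the common factors (r - 1), (r - 2).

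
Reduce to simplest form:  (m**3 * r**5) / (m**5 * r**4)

r/m**2

Quotient: (m**-2) * r**1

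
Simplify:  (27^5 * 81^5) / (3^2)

3^33

27^5 = 3^15; 81^5 = 3^20; 3^2 = 3^2
Combine exponents: 3^33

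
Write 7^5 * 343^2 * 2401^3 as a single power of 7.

7^5 = 7^5; 343^2 = 7^6; 2401^3 = 7^12
Combine exponents: 7^23

7^23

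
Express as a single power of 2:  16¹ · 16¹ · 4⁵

16¹ = 2^4; 16¹ = 2^4; 4⁵ = 2^10
Combine exponents: 2^18

2^18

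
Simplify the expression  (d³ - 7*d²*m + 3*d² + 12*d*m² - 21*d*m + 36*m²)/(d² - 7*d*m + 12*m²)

d + 3

Factor: d³ - 7*d²*m + 3*d² + 12*d*m² - 21*d*m + 36*m² = (d - 3*m)·(d - 4*m)·(d + 3);  d² - 7*d*m + 12*m² = (d - 3*m)·(d - 4*m)
Cancel the common factors (d - 4*m), (d - 3*m).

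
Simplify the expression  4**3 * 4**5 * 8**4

2**28

4**3 = 2**6; 4**5 = 2**10; 8**4 = 2**12
Combine exponents: 2**28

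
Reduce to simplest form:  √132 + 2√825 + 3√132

√132 = 2*√33; 2√825 = 10*√33; 3√132 = 6*√33
Combine: (2 + 10 + 6)·√33 = 18*√33

18*√33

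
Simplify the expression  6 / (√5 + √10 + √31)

(-39*√10 - 54*√5 + 15*√62 + 24*√31)/14

Group as (√5 + √31) + √10; multiply by (√5 + √31) - √10, then rationalise the remaining surd.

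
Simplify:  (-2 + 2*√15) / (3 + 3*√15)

Multiply numerator and denominator by -3*√15 + 3.
Denominator becomes -126; numerator becomes -96 + 12*√15.

(-2*√15 + 16)/21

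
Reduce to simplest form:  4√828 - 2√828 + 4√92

4√828 = 24*√23; 2√828 = 12*√23; 4√92 = 8*√23
Combine: (24 - 12 + 8)·√23 = 20*√23

20*√23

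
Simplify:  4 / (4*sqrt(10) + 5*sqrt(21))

(-16*sqrt(10) + 20*sqrt(21))/365

Multiply numerator and denominator by -5*sqrt(21) + 4*sqrt(10).
Denominator becomes -365; numerator becomes -20*sqrt(21) + 16*sqrt(10).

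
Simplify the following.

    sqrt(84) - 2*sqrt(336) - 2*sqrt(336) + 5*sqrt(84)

-4*sqrt(21)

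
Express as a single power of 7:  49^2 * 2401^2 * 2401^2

7^20

49^2 = 7^4; 2401^2 = 7^8; 2401^2 = 7^8
Combine exponents: 7^20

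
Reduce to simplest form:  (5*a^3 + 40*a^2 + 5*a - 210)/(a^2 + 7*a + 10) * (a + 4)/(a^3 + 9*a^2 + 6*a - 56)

Factor: 5*a^3 + 40*a^2 + 5*a - 210 = 5*(a + 7)*(a - 2)*(a + 3);  a^2 + 7*a + 10 = (a + 2)*(a + 5);  a^3 + 9*a^2 + 6*a - 56 = (a - 2)*(a + 7)*(a + 4)
Cancel the common factors (a + 4), (a - 2), (a + 7).

(5*a + 15)/(a^2 + 7*a + 10)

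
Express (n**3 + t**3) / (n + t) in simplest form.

Apply the sum-of-cubes factorisation and cancel (n + t).

n**2 - n*t + t**2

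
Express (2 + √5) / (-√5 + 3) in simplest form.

Multiply numerator and denominator by √5 + 3.
Denominator becomes 4; numerator becomes 11 + 5*√5.

(11 + 5*√5)/4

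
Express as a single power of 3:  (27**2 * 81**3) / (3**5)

3**13

27**2 = 3**6; 81**3 = 3**12; 3**5 = 3**5
Combine exponents: 3**13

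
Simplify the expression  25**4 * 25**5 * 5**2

5**20

25**4 = 5**8; 25**5 = 5**10; 5**2 = 5**2
Combine exponents: 5**20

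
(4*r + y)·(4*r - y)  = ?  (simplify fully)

Product of conjugates: (P+Q)(P-Q) = P^2 - Q^2.

16*r² - y²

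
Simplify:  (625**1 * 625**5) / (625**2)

625**1 = 5**4; 625**5 = 5**20; 625**2 = 5**8
Combine exponents: 5**16

5**16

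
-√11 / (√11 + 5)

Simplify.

Multiply numerator and denominator by -√11 + 5.
Denominator becomes 14; numerator becomes -5*√11 + 11.

(-5*√11 + 11)/14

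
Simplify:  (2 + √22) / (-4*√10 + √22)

(-4*√55 - 4*√10 - 11 - √22)/69

Multiply numerator and denominator by √22 + 4*√10.
Denominator becomes -138; numerator becomes 2*√22 + 22 + 8*√10 + 8*√55.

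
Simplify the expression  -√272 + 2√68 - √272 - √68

-6*√17

√272 = 4*√17; 2√68 = 4*√17; √272 = 4*√17; √68 = 2*√17
Combine: (-4 + 4 - 4 - 2)·√17 = -6*√17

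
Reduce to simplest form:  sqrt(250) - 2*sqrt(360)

sqrt(250) = 5*sqrt(10); 2*sqrt(360) = 12*sqrt(10)
Combine: (5 - 12)·sqrt(10) = -7*sqrt(10)

-7*sqrt(10)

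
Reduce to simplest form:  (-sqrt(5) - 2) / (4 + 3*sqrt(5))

Multiply numerator and denominator by -3*sqrt(5) + 4.
Denominator becomes -29; numerator becomes 2*sqrt(5) + 7.

(-7 - 2*sqrt(5))/29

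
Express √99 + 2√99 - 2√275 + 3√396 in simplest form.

17*√11

√99 = 3*√11; 2√99 = 6*√11; 2√275 = 10*√11; 3√396 = 18*√11
Combine: (3 + 6 - 10 + 18)·√11 = 17*√11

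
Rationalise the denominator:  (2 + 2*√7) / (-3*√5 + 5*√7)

(3*√5 + 5*√7 + 3*√35 + 35)/65

Multiply numerator and denominator by 3*√5 + 5*√7.
Denominator becomes 130; numerator becomes 6*√5 + 10*√7 + 6*√35 + 70.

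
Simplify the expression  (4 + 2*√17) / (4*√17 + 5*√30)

(-68 - 8*√17 + 10*√30 + 5*√510)/239

Multiply numerator and denominator by -5*√30 + 4*√17.
Denominator becomes -478; numerator becomes -10*√510 - 20*√30 + 16*√17 + 136.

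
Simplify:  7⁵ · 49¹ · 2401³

7⁵ = 7^5; 49¹ = 7^2; 2401³ = 7^12
Combine exponents: 7^19

7^19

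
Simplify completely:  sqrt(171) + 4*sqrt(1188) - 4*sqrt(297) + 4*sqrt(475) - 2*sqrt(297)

sqrt(171) = 3*sqrt(19); 4*sqrt(1188) = 24*sqrt(33); 4*sqrt(297) = 12*sqrt(33); 4*sqrt(475) = 20*sqrt(19); 2*sqrt(297) = 6*sqrt(33)

6*sqrt(33) + 23*sqrt(19)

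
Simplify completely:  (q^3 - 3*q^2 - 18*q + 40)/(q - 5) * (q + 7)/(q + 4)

Factor: q^3 - 3*q^2 - 18*q + 40 = (q - 2)*(q + 4)*(q - 5)
Cancel the common factors (q - 5), (q + 4).

q^2 + 5*q - 14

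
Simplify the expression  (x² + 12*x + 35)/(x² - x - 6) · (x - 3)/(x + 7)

Factor: x² + 12*x + 35 = (x + 5)·(x + 7);  x² - x - 6 = (x - 3)·(x + 2)
Cancel the common factors (x - 3), (x + 7).

(x + 5)/(x + 2)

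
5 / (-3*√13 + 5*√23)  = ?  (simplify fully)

(15*√13 + 25*√23)/458

Multiply numerator and denominator by 3*√13 + 5*√23.
Denominator becomes 458; numerator becomes 15*√13 + 25*√23.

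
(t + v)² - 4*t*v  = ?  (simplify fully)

(t - v)²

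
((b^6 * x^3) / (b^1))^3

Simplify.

b^15*x^9

Inside the bracket: b^5 * x^3
Raise to the power 3: b^15 * x^9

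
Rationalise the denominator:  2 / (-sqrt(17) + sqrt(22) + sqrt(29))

(-17*sqrt(17) + 5*sqrt(29) + 12*sqrt(22) + sqrt(10846))/349

Group as (sqrt(22) + sqrt(29)) - sqrt(17); multiply by (sqrt(22) + sqrt(29)) + sqrt(17), then rationalise the remaining surd.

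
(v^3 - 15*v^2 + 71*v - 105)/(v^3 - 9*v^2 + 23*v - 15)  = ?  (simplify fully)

(v - 7)/(v - 1)

Factor: v^3 - 15*v^2 + 71*v - 105 = (v - 7)*(v - 3)*(v - 5);  v^3 - 9*v^2 + 23*v - 15 = (v - 5)*(v - 3)*(v - 1)
Cancel the common factors (v - 5), (v - 3).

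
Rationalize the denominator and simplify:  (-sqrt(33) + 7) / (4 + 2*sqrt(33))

(-47 + 9*sqrt(33))/58

Multiply numerator and denominator by -2*sqrt(33) + 4.
Denominator becomes -116; numerator becomes -18*sqrt(33) + 94.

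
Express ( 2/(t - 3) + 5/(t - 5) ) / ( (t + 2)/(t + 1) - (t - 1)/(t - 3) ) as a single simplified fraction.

(-7*t^2 + 18*t + 25)/(t^2 - 25)

Numerator: 2/(t - 3) + 5/(t - 5) = (7*t - 25)/(t^2 - 8*t + 15)
Denominator: (t + 2)/(t + 1) - (t - 1)/(t - 3) = (-t - 5)/(t^2 - 2*t - 3)
Divide: ((7*t - 25)/(t^2 - 8*t + 15)) · ((t^2 - 2*t - 3)/(-t - 5)) = (-7*t^2 + 18*t + 25)/(t^2 - 25)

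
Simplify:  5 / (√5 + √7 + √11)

Group as (√7 + √11) + √5; multiply by (√7 + √11) - √5, then rationalise the remaining surd.

(-10*√385 + 5*√11 + 45*√7 + 65*√5)/139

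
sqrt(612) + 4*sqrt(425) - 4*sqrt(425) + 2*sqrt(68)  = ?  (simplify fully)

sqrt(612) = 6*sqrt(17); 4*sqrt(425) = 20*sqrt(17); 4*sqrt(425) = 20*sqrt(17); 2*sqrt(68) = 4*sqrt(17)
Combine: (6 + 20 - 20 + 4)·sqrt(17) = 10*sqrt(17)

10*sqrt(17)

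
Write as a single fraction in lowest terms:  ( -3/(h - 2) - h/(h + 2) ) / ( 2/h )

Numerator: -3/(h - 2) - h/(h + 2) = (-h² - h - 6)/(h² - 4)
Denominator: 2/h = 2/h
Divide: ((-h² - h - 6)/(h² - 4)) · (h/2) = (-h³ - h² - 6*h)/(2*h² - 8)

(-h³ - h² - 6*h)/(2*h² - 8)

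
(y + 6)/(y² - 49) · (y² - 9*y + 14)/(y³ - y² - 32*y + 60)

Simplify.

1/(y² + 2*y - 35)

Factor: y² - 49 = (y + 7)·(y - 7);  y² - 9*y + 14 = (y - 2)·(y - 7);  y³ - y² - 32*y + 60 = (y - 2)·(y - 5)·(y + 6)
Cancel the common factors (y - 7), (y - 2), (y + 6).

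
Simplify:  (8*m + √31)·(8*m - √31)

64*m² - 31

(8*m)^2 - (√31)^2 = 64*m² - 31.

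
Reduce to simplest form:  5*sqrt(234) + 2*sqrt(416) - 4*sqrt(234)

11*sqrt(26)

5*sqrt(234) = 15*sqrt(26); 2*sqrt(416) = 8*sqrt(26); 4*sqrt(234) = 12*sqrt(26)
Combine: (15 + 8 - 12)·sqrt(26) = 11*sqrt(26)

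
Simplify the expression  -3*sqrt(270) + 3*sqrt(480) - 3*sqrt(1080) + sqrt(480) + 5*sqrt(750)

14*sqrt(30)

3*sqrt(270) = 9*sqrt(30); 3*sqrt(480) = 12*sqrt(30); 3*sqrt(1080) = 18*sqrt(30); sqrt(480) = 4*sqrt(30); 5*sqrt(750) = 25*sqrt(30)
Combine: (-9 + 12 - 18 + 4 + 25)·sqrt(30) = 14*sqrt(30)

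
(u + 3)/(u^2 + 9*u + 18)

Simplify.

1/(u + 6)

Factor: u^2 + 9*u + 18 = (u + 3)*(u + 6)
Cancel the common factor (u + 3).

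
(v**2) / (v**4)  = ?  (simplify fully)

Quotient: (v**-2)

v**(-2)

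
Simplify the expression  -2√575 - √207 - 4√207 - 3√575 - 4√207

-52*√23

2√575 = 10*√23; √207 = 3*√23; 4√207 = 12*√23; 3√575 = 15*√23; 4√207 = 12*√23
Combine: (-10 - 3 - 12 - 15 - 12)·√23 = -52*√23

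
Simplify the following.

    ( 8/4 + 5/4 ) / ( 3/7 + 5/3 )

Numerator: 8/4 + 5/4 = 13/4
Denominator: 3/7 + 5/3 = 44/21
Divide: (13/4) · (21/44) = 273/176

273/176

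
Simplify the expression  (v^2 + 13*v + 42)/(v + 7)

Factor: v^2 + 13*v + 42 = (v + 7)*(v + 6)
Cancel the common factor (v + 7).

v + 6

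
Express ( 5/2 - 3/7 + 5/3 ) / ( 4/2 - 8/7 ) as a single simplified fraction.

Numerator: 5/2 - 3/7 + 5/3 = 157/42
Denominator: 4/2 - 8/7 = 6/7
Divide: (157/42) · (7/6) = 157/36

157/36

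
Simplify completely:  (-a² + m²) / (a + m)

-a + m

Difference of squares: factor out (a + m).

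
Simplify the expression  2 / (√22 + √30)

Multiply numerator and denominator by -√30 + √22.
Denominator becomes -8; numerator becomes -2*√30 + 2*√22.

(-√22 + √30)/4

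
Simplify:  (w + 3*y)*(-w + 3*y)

-w^2 + 9*y^2

Difference of squares with P = 3*y, Q = w.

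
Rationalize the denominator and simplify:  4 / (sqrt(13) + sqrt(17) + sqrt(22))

(-2*sqrt(4862) + 8*sqrt(22) + 18*sqrt(17) + 26*sqrt(13))/205

Group as (sqrt(13) + sqrt(17)) + sqrt(22); multiply by (sqrt(13) + sqrt(17)) - sqrt(22), then rationalise the remaining surd.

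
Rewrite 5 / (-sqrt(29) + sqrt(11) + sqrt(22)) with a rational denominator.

Group as (sqrt(11) + sqrt(22)) - sqrt(29); multiply by (sqrt(11) + sqrt(22)) + sqrt(29), then rationalise the remaining surd.

(-10*sqrt(29) + 45*sqrt(22) + 100*sqrt(11) + 55*sqrt(58))/476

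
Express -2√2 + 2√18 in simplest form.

2√2 = 2*√2; 2√18 = 6*√2
Combine: (-2 + 6)·√2 = 4*√2

4*√2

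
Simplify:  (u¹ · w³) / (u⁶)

w³/u⁵

Quotient: (u^-5) · w³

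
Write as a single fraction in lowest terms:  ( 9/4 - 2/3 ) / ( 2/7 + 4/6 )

133/80

Numerator: 9/4 - 2/3 = 19/12
Denominator: 2/7 + 4/6 = 20/21
Divide: (19/12) · (21/20) = 133/80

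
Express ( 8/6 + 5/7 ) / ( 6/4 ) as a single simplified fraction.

Numerator: 8/6 + 5/7 = 43/21
Denominator: 6/4 = 3/2
Divide: (43/21) · (2/3) = 86/63

86/63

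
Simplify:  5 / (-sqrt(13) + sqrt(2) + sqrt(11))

(10*sqrt(11) + 55*sqrt(2) + 5*sqrt(286))/44

Group as (sqrt(2) + sqrt(11)) - sqrt(13); multiply by (sqrt(2) + sqrt(11)) + sqrt(13), then rationalise the remaining surd.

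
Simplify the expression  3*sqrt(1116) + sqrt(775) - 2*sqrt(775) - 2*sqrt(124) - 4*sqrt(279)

-3*sqrt(31)

3*sqrt(1116) = 18*sqrt(31); sqrt(775) = 5*sqrt(31); 2*sqrt(775) = 10*sqrt(31); 2*sqrt(124) = 4*sqrt(31); 4*sqrt(279) = 12*sqrt(31)
Combine: (18 + 5 - 10 - 4 - 12)·sqrt(31) = -3*sqrt(31)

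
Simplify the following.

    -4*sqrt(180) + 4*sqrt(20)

4*sqrt(180) = 24*sqrt(5); 4*sqrt(20) = 8*sqrt(5)
Combine: (-24 + 8)·sqrt(5) = -16*sqrt(5)

-16*sqrt(5)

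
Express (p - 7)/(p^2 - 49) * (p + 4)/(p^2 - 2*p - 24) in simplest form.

Factor: p^2 - 49 = (p - 7)*(p + 7);  p^2 - 2*p - 24 = (p + 4)*(p - 6)
Cancel the common factors (p + 4), (p - 7).

1/(p^2 + p - 42)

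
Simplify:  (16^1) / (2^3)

2^1

16^1 = 2^4; 2^3 = 2^3
Combine exponents: 2^1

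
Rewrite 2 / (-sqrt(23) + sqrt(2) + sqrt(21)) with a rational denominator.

(2*sqrt(21) + 21*sqrt(2) + sqrt(966))/42

Group as (sqrt(2) + sqrt(21)) - sqrt(23); multiply by (sqrt(2) + sqrt(21)) + sqrt(23), then rationalise the remaining surd.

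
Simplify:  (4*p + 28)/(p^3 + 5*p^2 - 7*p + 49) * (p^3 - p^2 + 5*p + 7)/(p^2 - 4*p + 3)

(4*p + 4)/(p^2 - 4*p + 3)

Factor: 4*p + 28 = 4*(p + 7);  p^3 + 5*p^2 - 7*p + 49 = (p^2 - 2*p + 7)*(p + 7);  p^3 - p^2 + 5*p + 7 = (p^2 - 2*p + 7)*(p + 1);  p^2 - 4*p + 3 = (p - 3)*(p - 1)
Cancel the common factors (p^2 - 2*p + 7), (p + 7).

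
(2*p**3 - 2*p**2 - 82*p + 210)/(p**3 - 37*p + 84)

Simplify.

(2*p - 10)/(p - 4)

Factor: 2*p**3 - 2*p**2 - 82*p + 210 = 2*(p - 3)*(p + 7)*(p - 5);  p**3 - 37*p + 84 = (p - 3)*(p + 7)*(p - 4)
Cancel the common factors (p - 3), (p + 7).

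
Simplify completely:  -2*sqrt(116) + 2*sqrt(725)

6*sqrt(29)

2*sqrt(116) = 4*sqrt(29); 2*sqrt(725) = 10*sqrt(29)
Combine: (-4 + 10)·sqrt(29) = 6*sqrt(29)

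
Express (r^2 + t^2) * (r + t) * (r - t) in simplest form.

(r+t)(r-t) = r^2 - t^2; continue pairing.

r^4 - t^4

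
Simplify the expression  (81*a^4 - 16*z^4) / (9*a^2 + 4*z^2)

9*a^2 - 4*z^2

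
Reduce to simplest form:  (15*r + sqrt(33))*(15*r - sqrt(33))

225*r^2 - 33

(15*r)^2 - (sqrt(33))^2 = 225*r^2 - 33.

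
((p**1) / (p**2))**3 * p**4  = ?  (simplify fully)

Inside the bracket: (p**-1)
Raise to the power 3: (p**-3)
Multiply by p**4: add exponents.

p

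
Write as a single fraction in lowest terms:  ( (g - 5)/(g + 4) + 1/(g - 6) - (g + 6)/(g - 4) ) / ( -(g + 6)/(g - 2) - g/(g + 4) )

(9*g^3 - 73*g^2 + 106*g + 8)/(g^4 - 6*g^3 - 4*g^2 - 24*g + 288)

Numerator: (g - 5)/(g + 4) + 1/(g - 6) - (g + 6)/(g - 4) = (-18*g^2 + 110*g + 8)/(g^3 - 6*g^2 - 16*g + 96)
Denominator: -(g + 6)/(g - 2) - g/(g + 4) = (-2*g^2 - 8*g - 24)/(g^2 + 2*g - 8)
Divide: ((-18*g^2 + 110*g + 8)/(g^3 - 6*g^2 - 16*g + 96)) · ((g^2 + 2*g - 8)/(-2*g^2 - 8*g - 24)) = (9*g^3 - 73*g^2 + 106*g + 8)/(g^4 - 6*g^3 - 4*g^2 - 24*g + 288)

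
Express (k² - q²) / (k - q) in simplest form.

k² - q² factors as -(-k + q)*(k + q).

k + q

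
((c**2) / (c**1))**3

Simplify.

c**3

Inside the bracket: c**1
Raise to the power 3: c**3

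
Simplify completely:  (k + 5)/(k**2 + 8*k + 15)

Factor: k**2 + 8*k + 15 = (k + 5)*(k + 3)
Cancel the common factor (k + 5).

1/(k + 3)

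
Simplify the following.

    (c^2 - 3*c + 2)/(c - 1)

Factor: c^2 - 3*c + 2 = (c - 1)*(c - 2)
Cancel the common factor (c - 1).

c - 2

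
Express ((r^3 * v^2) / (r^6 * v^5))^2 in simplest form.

Inside the bracket: (r^-3) * (v^-3)
Raise to the power 2: (r^-6) * (v^-6)

1/(r^6*v^6)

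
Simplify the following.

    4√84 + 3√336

20*√21

4√84 = 8*√21; 3√336 = 12*√21
Combine: (8 + 12)·√21 = 20*√21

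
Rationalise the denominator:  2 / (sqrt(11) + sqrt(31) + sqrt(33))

Group as (sqrt(11) + sqrt(31)) + sqrt(33); multiply by (sqrt(11) + sqrt(31)) - sqrt(33), then rationalise the remaining surd.

(-44*sqrt(93) + 18*sqrt(33) + 26*sqrt(31) + 106*sqrt(11))/1283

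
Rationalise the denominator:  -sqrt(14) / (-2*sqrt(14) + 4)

Multiply numerator and denominator by 4 + 2*sqrt(14).
Denominator becomes -40; numerator becomes -28 - 4*sqrt(14).

(sqrt(14) + 7)/10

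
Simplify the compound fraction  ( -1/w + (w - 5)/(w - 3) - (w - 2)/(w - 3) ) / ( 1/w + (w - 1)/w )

Numerator: -1/w + (w - 5)/(w - 3) - (w - 2)/(w - 3) = (-4*w + 3)/(w^2 - 3*w)
Denominator: 1/w + (w - 1)/w = 1
Divide: ((-4*w + 3)/(w^2 - 3*w)) · (1) = (-4*w + 3)/(w^2 - 3*w)

(-4*w + 3)/(w^2 - 3*w)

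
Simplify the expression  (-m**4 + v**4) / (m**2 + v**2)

-m**4 + v**4 factors as (-m + v)*(m + v)*(m**2 + v**2).

-m**2 + v**2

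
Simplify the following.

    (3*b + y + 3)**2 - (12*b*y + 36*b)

(-3*b + y + 3)**2

Expand the square and combine the (12*b*y + 36*b) term.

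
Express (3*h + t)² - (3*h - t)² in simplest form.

Write as f((3*h),t) - f((3*h),-t) and expand.

12*h*t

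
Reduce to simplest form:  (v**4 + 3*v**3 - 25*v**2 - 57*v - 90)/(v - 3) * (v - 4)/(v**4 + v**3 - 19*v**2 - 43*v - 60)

Factor: v**4 + 3*v**3 - 25*v**2 - 57*v - 90 = (v - 5)*(v + 6)*(v**2 + 2*v + 3);  v**4 + v**3 - 19*v**2 - 43*v - 60 = (v + 4)*(v - 5)*(v**2 + 2*v + 3)
Cancel the common factors (v**2 + 2*v + 3), (v - 5).

(v**2 + 2*v - 24)/(v**2 + v - 12)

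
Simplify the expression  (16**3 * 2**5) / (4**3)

2**11

16**3 = 2**12; 2**5 = 2**5; 4**3 = 2**6
Combine exponents: 2**11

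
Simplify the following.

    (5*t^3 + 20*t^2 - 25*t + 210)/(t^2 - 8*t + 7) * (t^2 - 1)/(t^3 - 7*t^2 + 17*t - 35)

Factor: 5*t^3 + 20*t^2 - 25*t + 210 = 5*(t^2 - 2*t + 7)*(t + 6);  t^2 - 8*t + 7 = (t - 1)*(t - 7);  t^2 - 1 = (t + 1)*(t - 1);  t^3 - 7*t^2 + 17*t - 35 = (t - 5)*(t^2 - 2*t + 7)
Cancel the common factors (t^2 - 2*t + 7), (t - 1).

(5*t^2 + 35*t + 30)/(t^2 - 12*t + 35)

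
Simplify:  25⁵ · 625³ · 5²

25⁵ = 5^10; 625³ = 5^12; 5² = 5^2
Combine exponents: 5^24

5^24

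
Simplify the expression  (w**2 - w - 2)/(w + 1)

Factor: w**2 - w - 2 = (w - 2)*(w + 1)
Cancel the common factor (w + 1).

w - 2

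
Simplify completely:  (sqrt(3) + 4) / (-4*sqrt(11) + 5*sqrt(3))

(-16*sqrt(11) - 20*sqrt(3) - 4*sqrt(33) - 15)/101

Multiply numerator and denominator by 5*sqrt(3) + 4*sqrt(11).
Denominator becomes -101; numerator becomes 15 + 4*sqrt(33) + 20*sqrt(3) + 16*sqrt(11).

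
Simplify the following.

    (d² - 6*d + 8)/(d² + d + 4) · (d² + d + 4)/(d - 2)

d - 4

Factor: d² - 6*d + 8 = (d - 2)·(d - 4)
Cancel the common factors (d² + d + 4), (d - 2).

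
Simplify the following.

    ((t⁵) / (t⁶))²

t^(-2)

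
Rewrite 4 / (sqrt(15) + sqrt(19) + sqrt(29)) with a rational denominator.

Group as (sqrt(19) + sqrt(29)) + sqrt(15); multiply by (sqrt(19) + sqrt(29)) - sqrt(15), then rationalise the remaining surd.

(-8*sqrt(8265) + 20*sqrt(29) + 100*sqrt(19) + 132*sqrt(15))/1115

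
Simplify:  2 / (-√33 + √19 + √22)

Group as (√19 + √22) - √33; multiply by (√19 + √22) + √33, then rationalise the remaining surd.

(-4*√33 + 15*√22 + 18*√19 + 11*√114)/402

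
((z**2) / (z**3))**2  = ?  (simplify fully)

Inside the bracket: (z**-1)
Raise to the power 2: (z**-2)

z**(-2)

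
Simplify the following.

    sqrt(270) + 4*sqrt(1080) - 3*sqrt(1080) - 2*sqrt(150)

sqrt(270) = 3*sqrt(30); 4*sqrt(1080) = 24*sqrt(30); 3*sqrt(1080) = 18*sqrt(30); 2*sqrt(150) = 10*sqrt(6)

-10*sqrt(6) + 9*sqrt(30)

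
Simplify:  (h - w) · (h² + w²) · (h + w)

Pair the conjugate factors: (h+w)(h-w) = h² - w², then repeat with the next factor.

h⁴ - w⁴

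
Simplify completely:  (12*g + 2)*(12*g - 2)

144*g**2 - 4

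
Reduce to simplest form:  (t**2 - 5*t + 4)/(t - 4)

Factor: t**2 - 5*t + 4 = (t - 1)*(t - 4)
Cancel the common factor (t - 4).

t - 1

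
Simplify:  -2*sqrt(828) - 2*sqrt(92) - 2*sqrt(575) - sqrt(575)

2*sqrt(828) = 12*sqrt(23); 2*sqrt(92) = 4*sqrt(23); 2*sqrt(575) = 10*sqrt(23); sqrt(575) = 5*sqrt(23)
Combine: (-12 - 4 - 10 - 5)·sqrt(23) = -31*sqrt(23)

-31*sqrt(23)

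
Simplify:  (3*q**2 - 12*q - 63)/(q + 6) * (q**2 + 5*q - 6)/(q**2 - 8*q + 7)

3*q + 9

Factor: 3*q**2 - 12*q - 63 = 3*(q + 3)*(q - 7);  q**2 + 5*q - 6 = (q - 1)*(q + 6);  q**2 - 8*q + 7 = (q - 7)*(q - 1)
Cancel the common factors (q - 7), (q - 1), (q + 6).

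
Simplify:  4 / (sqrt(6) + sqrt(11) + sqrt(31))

(-2*sqrt(2046) - 14*sqrt(31) + 26*sqrt(11) + 36*sqrt(6))/17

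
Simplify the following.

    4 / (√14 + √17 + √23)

Group as (√17 + √23) + √14; multiply by (√17 + √23) - √14, then rationalise the remaining surd.

(-√5474 + 4*√23 + 10*√17 + 13*√14)/111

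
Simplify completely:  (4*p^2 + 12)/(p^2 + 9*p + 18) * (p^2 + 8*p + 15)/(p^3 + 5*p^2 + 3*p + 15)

4/(p + 6)

Factor: 4*p^2 + 12 = 4*(p^2 + 3);  p^2 + 9*p + 18 = (p + 6)*(p + 3);  p^2 + 8*p + 15 = (p + 3)*(p + 5);  p^3 + 5*p^2 + 3*p + 15 = (p^2 + 3)*(p + 5)
Cancel the common factors (p^2 + 3), (p + 3), (p + 5).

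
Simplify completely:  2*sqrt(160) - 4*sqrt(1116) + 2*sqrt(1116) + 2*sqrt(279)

-6*sqrt(31) + 8*sqrt(10)

2*sqrt(160) = 8*sqrt(10); 4*sqrt(1116) = 24*sqrt(31); 2*sqrt(1116) = 12*sqrt(31); 2*sqrt(279) = 6*sqrt(31)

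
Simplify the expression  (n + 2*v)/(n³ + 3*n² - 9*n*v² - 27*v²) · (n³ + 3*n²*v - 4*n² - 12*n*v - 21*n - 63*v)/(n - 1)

(-n² - 2*n*v + 7*n + 14*v)/(-n² + 3*n*v + n - 3*v)

Factor: n³ + 3*n² - 9*n*v² - 27*v² = (n - 3*v)·(n + 3*v)·(n + 3);  n³ + 3*n²*v - 4*n² - 12*n*v - 21*n - 63*v = (n - 7)·(n + 3*v)·(n + 3)
Cancel the common factors (n + 3), (n + 3*v).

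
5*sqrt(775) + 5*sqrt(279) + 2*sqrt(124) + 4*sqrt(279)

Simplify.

56*sqrt(31)

5*sqrt(775) = 25*sqrt(31); 5*sqrt(279) = 15*sqrt(31); 2*sqrt(124) = 4*sqrt(31); 4*sqrt(279) = 12*sqrt(31)
Combine: (25 + 15 + 4 + 12)·sqrt(31) = 56*sqrt(31)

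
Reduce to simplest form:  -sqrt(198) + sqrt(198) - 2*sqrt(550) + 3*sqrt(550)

5*sqrt(22)

sqrt(198) = 3*sqrt(22); sqrt(198) = 3*sqrt(22); 2*sqrt(550) = 10*sqrt(22); 3*sqrt(550) = 15*sqrt(22)
Combine: (-3 + 3 - 10 + 15)·sqrt(22) = 5*sqrt(22)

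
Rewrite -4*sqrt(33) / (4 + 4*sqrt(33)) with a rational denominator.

(-33 + sqrt(33))/32

Multiply numerator and denominator by -4*sqrt(33) + 4.
Denominator becomes -512; numerator becomes -16*sqrt(33) + 528.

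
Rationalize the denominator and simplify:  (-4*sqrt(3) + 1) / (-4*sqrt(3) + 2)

(2*sqrt(3) + 23)/22

Multiply numerator and denominator by 2 + 4*sqrt(3).
Denominator becomes -44; numerator becomes -46 - 4*sqrt(3).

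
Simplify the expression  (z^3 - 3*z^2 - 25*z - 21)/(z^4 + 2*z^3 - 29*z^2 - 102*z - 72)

Factor: z^3 - 3*z^2 - 25*z - 21 = (z - 7)*(z + 3)*(z + 1);  z^4 + 2*z^3 - 29*z^2 - 102*z - 72 = (z + 3)*(z - 6)*(z + 4)*(z + 1)
Cancel the common factors (z + 3), (z + 1).

(z - 7)/(z^2 - 2*z - 24)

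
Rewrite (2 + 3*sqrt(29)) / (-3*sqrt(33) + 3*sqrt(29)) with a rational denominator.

(-3*sqrt(957) - 87 - 2*sqrt(33) - 2*sqrt(29))/12

Multiply numerator and denominator by 3*sqrt(29) + 3*sqrt(33).
Denominator becomes -36; numerator becomes 6*sqrt(29) + 6*sqrt(33) + 261 + 9*sqrt(957).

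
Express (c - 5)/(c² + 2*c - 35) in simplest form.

1/(c + 7)

Factor: c² + 2*c - 35 = (c + 7)·(c - 5)
Cancel the common factor (c - 5).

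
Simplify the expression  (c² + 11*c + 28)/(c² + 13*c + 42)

(c + 4)/(c + 6)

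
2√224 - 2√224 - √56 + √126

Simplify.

2√224 = 8*√14; 2√224 = 8*√14; √56 = 2*√14; √126 = 3*√14
Combine: (8 - 8 - 2 + 3)·√14 = √14

√14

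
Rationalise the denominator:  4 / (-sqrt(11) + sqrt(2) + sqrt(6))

(12*sqrt(11) + 28*sqrt(6) + 60*sqrt(2) + 16*sqrt(33))/39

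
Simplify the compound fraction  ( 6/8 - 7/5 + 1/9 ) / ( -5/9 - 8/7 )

679/2140

Numerator: 6/8 - 7/5 + 1/9 = -97/180
Denominator: -5/9 - 8/7 = -107/63
Divide: (-97/180) · (-63/107) = 679/2140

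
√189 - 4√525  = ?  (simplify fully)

-17*√21

√189 = 3*√21; 4√525 = 20*√21
Combine: (3 - 20)·√21 = -17*√21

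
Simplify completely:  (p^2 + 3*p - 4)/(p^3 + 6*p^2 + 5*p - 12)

Factor: p^2 + 3*p - 4 = (p + 4)*(p - 1);  p^3 + 6*p^2 + 5*p - 12 = (p + 3)*(p - 1)*(p + 4)
Cancel the common factors (p + 4), (p - 1).

1/(p + 3)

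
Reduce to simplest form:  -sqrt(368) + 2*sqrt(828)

8*sqrt(23)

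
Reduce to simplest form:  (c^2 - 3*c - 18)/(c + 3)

c - 6

Factor: c^2 - 3*c - 18 = (c - 6)*(c + 3)
Cancel the common factor (c + 3).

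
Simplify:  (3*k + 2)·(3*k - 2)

Product of conjugates: (P+Q)(P-Q) = P^2 - Q^2.

9*k² - 4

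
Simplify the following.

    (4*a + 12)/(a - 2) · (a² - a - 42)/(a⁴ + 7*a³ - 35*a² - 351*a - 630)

Factor: 4*a + 12 = 4·(a + 3);  a² - a - 42 = (a + 6)·(a - 7);  a⁴ + 7*a³ - 35*a² - 351*a - 630 = (a + 5)·(a - 7)·(a + 6)·(a + 3)
Cancel the common factors (a + 6), (a - 7), (a + 3).

4/(a² + 3*a - 10)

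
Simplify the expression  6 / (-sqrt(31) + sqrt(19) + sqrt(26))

(-21*sqrt(31) + 36*sqrt(26) + 57*sqrt(19) + 3*sqrt(15314))/445

Group as (sqrt(19) + sqrt(26)) - sqrt(31); multiply by (sqrt(19) + sqrt(26)) + sqrt(31), then rationalise the remaining surd.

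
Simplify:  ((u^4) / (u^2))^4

u^8

Inside the bracket: u^2
Raise to the power 4: u^8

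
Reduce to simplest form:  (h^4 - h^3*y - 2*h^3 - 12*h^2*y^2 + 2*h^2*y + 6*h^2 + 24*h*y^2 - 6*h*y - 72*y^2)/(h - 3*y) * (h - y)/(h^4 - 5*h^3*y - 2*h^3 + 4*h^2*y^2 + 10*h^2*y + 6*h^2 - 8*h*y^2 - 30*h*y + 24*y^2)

(-h - 3*y)/(-h + 3*y)

Factor: h^4 - h^3*y - 2*h^3 - 12*h^2*y^2 + 2*h^2*y + 6*h^2 + 24*h*y^2 - 6*h*y - 72*y^2 = (h^2 - 2*h + 6)*(h - 4*y)*(h + 3*y);  h^4 - 5*h^3*y - 2*h^3 + 4*h^2*y^2 + 10*h^2*y + 6*h^2 - 8*h*y^2 - 30*h*y + 24*y^2 = (h - 4*y)*(h - y)*(h^2 - 2*h + 6)
Cancel the common factors (h^2 - 2*h + 6), (h - 4*y), (h - y).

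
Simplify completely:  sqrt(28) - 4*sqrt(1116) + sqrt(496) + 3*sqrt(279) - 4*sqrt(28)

-11*sqrt(31) - 6*sqrt(7)

sqrt(28) = 2*sqrt(7); 4*sqrt(1116) = 24*sqrt(31); sqrt(496) = 4*sqrt(31); 3*sqrt(279) = 9*sqrt(31); 4*sqrt(28) = 8*sqrt(7)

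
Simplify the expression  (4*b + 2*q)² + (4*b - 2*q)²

Only the even-power cross terms survive.

32*b² + 8*q²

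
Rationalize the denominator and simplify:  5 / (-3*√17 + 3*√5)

(-5*√17 - 5*√5)/36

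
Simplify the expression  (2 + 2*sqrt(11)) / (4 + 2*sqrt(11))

(-sqrt(11) + 9)/7

Multiply numerator and denominator by -2*sqrt(11) + 4.
Denominator becomes -28; numerator becomes -36 + 4*sqrt(11).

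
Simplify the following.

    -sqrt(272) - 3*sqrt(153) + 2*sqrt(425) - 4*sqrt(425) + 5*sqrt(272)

sqrt(272) = 4*sqrt(17); 3*sqrt(153) = 9*sqrt(17); 2*sqrt(425) = 10*sqrt(17); 4*sqrt(425) = 20*sqrt(17); 5*sqrt(272) = 20*sqrt(17)
Combine: (-4 - 9 + 10 - 20 + 20)·sqrt(17) = -3*sqrt(17)

-3*sqrt(17)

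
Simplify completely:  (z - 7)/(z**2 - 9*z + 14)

1/(z - 2)

Factor: z**2 - 9*z + 14 = (z - 7)*(z - 2)
Cancel the common factor (z - 7).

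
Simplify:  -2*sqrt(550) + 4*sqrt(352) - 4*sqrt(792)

-18*sqrt(22)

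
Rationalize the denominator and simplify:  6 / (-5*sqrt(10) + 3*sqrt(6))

Multiply numerator and denominator by 3*sqrt(6) + 5*sqrt(10).
Denominator becomes -196; numerator becomes 18*sqrt(6) + 30*sqrt(10).

(-15*sqrt(10) - 9*sqrt(6))/98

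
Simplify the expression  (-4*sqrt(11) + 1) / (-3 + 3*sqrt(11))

(-43 - 3*sqrt(11))/30

Multiply numerator and denominator by -3*sqrt(11) - 3.
Denominator becomes -90; numerator becomes 9*sqrt(11) + 129.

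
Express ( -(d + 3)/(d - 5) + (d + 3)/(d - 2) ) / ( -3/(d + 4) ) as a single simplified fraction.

Numerator: -(d + 3)/(d - 5) + (d + 3)/(d - 2) = (-3*d - 9)/(d² - 7*d + 10)
Denominator: -3/(d + 4) = -3/(d + 4)
Divide: ((-3*d - 9)/(d² - 7*d + 10)) · (-d/3 - 4/3) = (d² + 7*d + 12)/(d² - 7*d + 10)

(d² + 7*d + 12)/(d² - 7*d + 10)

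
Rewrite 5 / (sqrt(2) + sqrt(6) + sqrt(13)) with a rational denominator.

Group as (sqrt(2) + sqrt(13)) + sqrt(6); multiply by (sqrt(2) + sqrt(13)) - sqrt(6), then rationalise the remaining surd.

(-20*sqrt(39) - 25*sqrt(13) + 45*sqrt(6) + 85*sqrt(2))/23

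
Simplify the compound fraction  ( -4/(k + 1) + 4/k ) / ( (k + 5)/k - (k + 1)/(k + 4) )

(k + 4)/(2*k² + 7*k + 5)

Numerator: -4/(k + 1) + 4/k = 4/(k² + k)
Denominator: (k + 5)/k - (k + 1)/(k + 4) = (8*k + 20)/(k² + 4*k)
Divide: (4/(k² + k)) · ((k² + 4*k)/(8*k + 20)) = (k + 4)/(2*k² + 7*k + 5)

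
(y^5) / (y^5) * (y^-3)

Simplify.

y^(-3)

Quotient: 1
Multiply by (y^-3): add exponents.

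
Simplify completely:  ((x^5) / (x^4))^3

Inside the bracket: x^1
Raise to the power 3: x^3

x^3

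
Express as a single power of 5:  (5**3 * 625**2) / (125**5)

5**(-4)

5**3 = 5**3; 625**2 = 5**8; 125**5 = 5**15
Combine exponents: 5**(-4)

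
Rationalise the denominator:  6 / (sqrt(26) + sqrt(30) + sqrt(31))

Group as (sqrt(30) + sqrt(31)) + sqrt(26); multiply by (sqrt(30) + sqrt(31)) - sqrt(26), then rationalise the remaining surd.

(-24*sqrt(6045) + 150*sqrt(31) + 162*sqrt(30) + 210*sqrt(26))/2495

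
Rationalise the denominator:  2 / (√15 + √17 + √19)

Group as (√15 + √17) + √19; multiply by (√15 + √17) - √19, then rationalise the remaining surd.

(-4*√4845 + 26*√19 + 34*√17 + 42*√15)/851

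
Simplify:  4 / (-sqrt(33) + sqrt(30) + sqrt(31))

(-14*sqrt(33) + 16*sqrt(31) + 17*sqrt(30) + 3*sqrt(3410))/367

Group as (sqrt(30) + sqrt(31)) - sqrt(33); multiply by (sqrt(30) + sqrt(31)) + sqrt(33), then rationalise the remaining surd.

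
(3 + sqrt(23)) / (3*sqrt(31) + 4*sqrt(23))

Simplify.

(-3*sqrt(713) - 9*sqrt(31) + 12*sqrt(23) + 92)/89

Multiply numerator and denominator by -3*sqrt(31) + 4*sqrt(23).
Denominator becomes 89; numerator becomes -3*sqrt(713) - 9*sqrt(31) + 12*sqrt(23) + 92.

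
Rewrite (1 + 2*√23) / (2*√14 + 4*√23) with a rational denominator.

Multiply numerator and denominator by -2*√14 + 4*√23.
Denominator becomes 312; numerator becomes -4*√322 - 2*√14 + 4*√23 + 184.

(-2*√322 - √14 + 2*√23 + 92)/156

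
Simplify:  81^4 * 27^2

3^22

81^4 = 3^16; 27^2 = 3^6
Combine exponents: 3^22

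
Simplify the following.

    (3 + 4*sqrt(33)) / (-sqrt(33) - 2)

Multiply numerator and denominator by -2 + sqrt(33).
Denominator becomes -29; numerator becomes -5*sqrt(33) + 126.

(-126 + 5*sqrt(33))/29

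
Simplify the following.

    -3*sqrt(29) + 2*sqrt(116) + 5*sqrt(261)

3*sqrt(29) = 3*sqrt(29); 2*sqrt(116) = 4*sqrt(29); 5*sqrt(261) = 15*sqrt(29)
Combine: (-3 + 4 + 15)·sqrt(29) = 16*sqrt(29)

16*sqrt(29)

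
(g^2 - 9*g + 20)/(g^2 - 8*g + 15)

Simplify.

(g - 4)/(g - 3)

Factor: g^2 - 9*g + 20 = (g - 5)*(g - 4);  g^2 - 8*g + 15 = (g - 3)*(g - 5)
Cancel the common factor (g - 5).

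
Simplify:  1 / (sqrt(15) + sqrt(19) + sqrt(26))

(-sqrt(7410) + 4*sqrt(26) + 11*sqrt(19) + 15*sqrt(15))/538

Group as (sqrt(15) + sqrt(19)) + sqrt(26); multiply by (sqrt(15) + sqrt(19)) - sqrt(26), then rationalise the remaining surd.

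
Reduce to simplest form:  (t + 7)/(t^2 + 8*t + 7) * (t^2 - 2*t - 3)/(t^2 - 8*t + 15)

1/(t - 5)

Factor: t^2 + 8*t + 7 = (t + 1)*(t + 7);  t^2 - 2*t - 3 = (t + 1)*(t - 3);  t^2 - 8*t + 15 = (t - 5)*(t - 3)
Cancel the common factors (t + 1), (t + 7), (t - 3).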